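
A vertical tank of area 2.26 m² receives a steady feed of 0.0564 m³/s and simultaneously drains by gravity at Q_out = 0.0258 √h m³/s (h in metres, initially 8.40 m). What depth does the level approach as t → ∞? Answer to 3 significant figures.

A dh/dt = Q_in − 0.0258 √h. Steady state requires inflow = outflow:
Q_in = 0.0258 √h_ss ⇒ √h_ss = 0.0564/0.0258 = 2.1860.
h_ss = 2.1860² = 4.7788 m. (Since h₀ = 8.40 m > h_ss, the level will fall toward this value.)

4.78 m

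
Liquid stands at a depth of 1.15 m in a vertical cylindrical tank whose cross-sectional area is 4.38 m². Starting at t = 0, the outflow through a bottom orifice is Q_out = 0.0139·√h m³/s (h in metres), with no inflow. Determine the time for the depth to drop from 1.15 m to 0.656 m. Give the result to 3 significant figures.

Accumulation of liquid (constant cross-section A): A dh/dt = −0.0139 √h.
Separate and integrate: 2(√h − √h₀) = −(0.0139/A) t.
t = 2A(√h₀ − √h)/0.0139 = 2·4.38·(√1.15 − √0.656)/0.0139
  = 8.7600 × (1.0724 − 0.80994) / 0.0139 = 165.40 s.

165 s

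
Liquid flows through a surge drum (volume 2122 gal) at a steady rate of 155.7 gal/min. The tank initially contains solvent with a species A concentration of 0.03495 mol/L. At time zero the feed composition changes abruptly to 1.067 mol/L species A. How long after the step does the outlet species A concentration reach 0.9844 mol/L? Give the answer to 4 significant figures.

34.42 min

Species balance: V dC/dt = Q(C_in − C) ⇒ τ = V/Q = 13.6288 min.
C(t) = C_in + (C₀ − C_in) e^(−t/τ). Set C = 0.9844 and solve for t:
e^(−t/τ) = (C − C_in)/(C₀ − C_in) = (0.9844 − 1.067)/(0.03495 − 1.067) = 0.0800349
t = −τ ln(…) = 13.6288 × 2.52529 = 34.4166 min.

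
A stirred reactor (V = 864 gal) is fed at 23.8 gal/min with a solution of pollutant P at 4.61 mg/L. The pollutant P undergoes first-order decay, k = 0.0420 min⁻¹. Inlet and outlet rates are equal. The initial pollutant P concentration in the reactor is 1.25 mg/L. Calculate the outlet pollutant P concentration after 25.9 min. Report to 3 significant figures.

1.73 mg/L

Species balance: V dC/dt = Q C_in − Q C − k V C.
dC/dt = (Q/V) C_in − (Q/V + k) C; effective rate a = Q/V + k = 0.027546 + 0.0420 = 0.069546 min⁻¹.
C_ss = Q C_in/(Q + kV) = 1.8260 mg/L; C(t) = C_ss + (C₀ − C_ss) e^(−a t).
C(25.9) = 1.8260 + (-0.57596)·e^(−0.069546·25.9) = 1.8260 + (-0.57596)·0.16509 = 1.7309 mg/L.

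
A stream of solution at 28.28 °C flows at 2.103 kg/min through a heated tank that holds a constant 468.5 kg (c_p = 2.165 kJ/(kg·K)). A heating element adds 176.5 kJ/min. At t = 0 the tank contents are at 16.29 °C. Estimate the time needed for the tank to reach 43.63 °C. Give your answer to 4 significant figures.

172.3 min

Unsteady energy balance on the tank contents: M c_p dT/dt = ṁ c_p (T_in − T) + 176.5.
τ = M/ṁ = 222.777 min; T_ss = T_in + Q̇/(ṁ c_p) = 67.0457 °C.
T(t) = T_ss + (T₀ − T_ss) e^(−t/τ). Set T = 43.63:
e^(−t/τ) = (43.63 − 67.0457)/(16.29 − 67.0457) = 0.461341
t = −222.777 · ln(0.461341) = 172.344 min.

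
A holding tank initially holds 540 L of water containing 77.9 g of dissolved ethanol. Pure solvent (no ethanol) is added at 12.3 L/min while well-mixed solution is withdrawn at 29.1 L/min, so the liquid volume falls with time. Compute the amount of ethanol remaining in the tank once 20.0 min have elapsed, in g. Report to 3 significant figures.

Total volume: dV/dt = Q_in − Q_out = -16.800 L/min, so V(t) = 540 − 16.800 t and V(20.0) = 204.00 L.
Solute balance: dm/dt = 0 − Q_out C = −Q_out m/V(t).
dm/m = −Q_out dt/(V₀ − 16.800 t); integrating gives ln(m/m₀) = −(Q_out/(Q_in−Q_out)) ln(V/V₀).
m = m₀ (V₀/V)^(Q_out/(Q_in−Q_out)) = 77.9 × (540/204.00)^(-1.7321) = 14.429 g.

14.4 g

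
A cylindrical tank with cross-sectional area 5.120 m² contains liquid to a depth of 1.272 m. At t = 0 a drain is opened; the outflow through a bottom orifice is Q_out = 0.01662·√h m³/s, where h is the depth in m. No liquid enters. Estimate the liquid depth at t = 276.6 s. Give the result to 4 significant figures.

A dh/dt = −Q_out = −0.01662 √h.
This is separable: 2 d(√h)/dt = −0.01662/A, so √h = √h₀ − (0.01662/(2A)) t.
√h = √1.272 − 0.01662·276.6/(2·5.120) = 1.12783 − 0.448935 = 0.678895.
h = 0.678895² = 0.460898 m.

0.4609 m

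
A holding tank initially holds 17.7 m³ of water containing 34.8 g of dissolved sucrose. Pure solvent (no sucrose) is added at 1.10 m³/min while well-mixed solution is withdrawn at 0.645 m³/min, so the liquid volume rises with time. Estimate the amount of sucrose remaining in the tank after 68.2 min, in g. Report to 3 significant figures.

Let m(t) be the amount of sucrose. Volume: V(t) = V₀ + (Q_in − Q_out) t = 17.7 + 0.45500 t; V(68.2) = 48.731 m³.
Species balance (pure solvent in): dm/dt = −Q_out · m/V(t).
Separate: dm/m = −Q_out dt/V(t) ⇒ ln(m/m₀) = −(Q_out/(Q_in−Q_out)) ln(V/V₀).
m = m₀ (V₀/V)^(Q_out/(Q_in−Q_out)) = 34.8 × (17.7/48.731)^(1.4176) = 8.2810 g.

8.28 g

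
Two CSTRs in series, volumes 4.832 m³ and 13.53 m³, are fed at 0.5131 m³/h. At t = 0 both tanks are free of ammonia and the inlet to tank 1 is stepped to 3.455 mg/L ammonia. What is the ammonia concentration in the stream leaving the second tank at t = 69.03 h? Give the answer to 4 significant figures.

3.064 mg/L

Each tank obeys Vᵢ dCᵢ/dt = Q(Cᵢ₋₁ − Cᵢ), so τᵢ = Vᵢ/Q.
τ₁ = 4.832/0.5131 = 9.41727 h; τ₂ = 13.53/0.5131 = 26.3691 h.
Solving the cascade with C₁(0)=C₂(0)=0 gives C₂(t) = C_in[1 − (τ₁ e^(−t/τ₁) − τ₂ e^(−t/τ₂))/(τ₁ − τ₂)].
At t = 69.03: e^(−t/τ₁) = 0.000655474, e^(−t/τ₂) = 0.0729607.
C₂ = 3.455·[1 − (9.41727·0.000655474 − 26.3691·0.0729607)/(-16.9519)] = 3.455·0.886872 = 3.06414 mg/L.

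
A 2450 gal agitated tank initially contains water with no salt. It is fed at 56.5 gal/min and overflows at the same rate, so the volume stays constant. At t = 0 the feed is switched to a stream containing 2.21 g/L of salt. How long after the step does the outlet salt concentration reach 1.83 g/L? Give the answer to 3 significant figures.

Species balance: V dC/dt = Q(C_in − C) ⇒ τ = V/Q = 43.363 min.
C(t) = C_in + (C₀ − C_in) e^(−t/τ). Set C = 1.83 and solve for t:
e^(−t/τ) = (C − C_in)/(C₀ − C_in) = (1.83 − 2.21)/(0 − 2.21) = 0.17195
t = −τ ln(…) = 43.363 × 1.7606 = 76.344 min.

76.3 min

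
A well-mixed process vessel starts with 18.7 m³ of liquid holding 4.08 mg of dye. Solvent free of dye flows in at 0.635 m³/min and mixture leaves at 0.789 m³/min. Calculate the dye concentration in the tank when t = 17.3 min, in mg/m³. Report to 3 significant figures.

0.116 mg/m³

Total volume: dV/dt = Q_in − Q_out = -0.15400 m³/min, so V(t) = 18.7 − 0.15400 t and V(17.3) = 16.036 m³.
Solute balance: dm/dt = 0 − Q_out C = −Q_out m/V(t).
dm/m = −Q_out dt/(V₀ − 0.15400 t); integrating gives ln(m/m₀) = −(Q_out/(Q_in−Q_out)) ln(V/V₀).
m = m₀ (V₀/V)^(Q_out/(Q_in−Q_out)) = 4.08 × (18.7/16.036)^(-5.1234) = 1.8564 mg.
C = m/V = 1.8564/16.036 = 0.11577 mg/m³.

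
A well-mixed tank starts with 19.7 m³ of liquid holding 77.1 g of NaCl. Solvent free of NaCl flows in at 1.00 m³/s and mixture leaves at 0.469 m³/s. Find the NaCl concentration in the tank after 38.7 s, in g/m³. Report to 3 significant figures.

1.02 g/m³

Let m(t) be the amount of NaCl. Volume: V(t) = V₀ + (Q_in − Q_out) t = 19.7 + 0.53100 t; V(38.7) = 40.250 m³.
Solute balance: dm/dt = 0 − Q_out C = −Q_out m/V(t).
Separate: dm/m = −Q_out dt/V(t) ⇒ ln(m/m₀) = −(Q_out/(Q_in−Q_out)) ln(V/V₀).
m = m₀ (V₀/V)^(Q_out/(Q_in−Q_out)) = 77.1 × (19.7/40.250)^(0.88324) = 41.019 g.
C = m/V = 41.019/40.250 = 1.0191 g/m³.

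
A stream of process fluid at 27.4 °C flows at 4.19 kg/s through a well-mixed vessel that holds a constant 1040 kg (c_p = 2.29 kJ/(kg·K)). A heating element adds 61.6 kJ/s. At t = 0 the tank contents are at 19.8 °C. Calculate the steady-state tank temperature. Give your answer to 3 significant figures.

Heat balance on the well-mixed liquid: M c_p dT/dt = ṁ c_p (T_in − T) + 61.6.
At steady state dT/dt = 0 ⇒ T_ss = T_in + Q̇/(ṁ c_p) = 27.4 + 61.6/(4.19·2.29) = 33.820 °C.

33.8 °C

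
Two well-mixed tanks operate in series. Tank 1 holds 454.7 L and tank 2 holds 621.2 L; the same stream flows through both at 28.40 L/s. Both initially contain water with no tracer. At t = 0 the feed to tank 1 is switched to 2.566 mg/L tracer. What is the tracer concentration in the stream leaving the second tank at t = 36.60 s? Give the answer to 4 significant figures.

1.482 mg/L

Time constants: τᵢ = Vᵢ/Q for each well-mixed tank.
τ₁ = 454.7/28.40 = 16.0106 s; τ₂ = 621.2/28.40 = 21.8732 s.
Solving the cascade with C₁(0)=C₂(0)=0 gives C₂(t) = C_in[1 − (τ₁ e^(−t/τ₁) − τ₂ e^(−t/τ₂))/(τ₁ − τ₂)].
At t = 36.60: e^(−t/τ₁) = 0.101673, e^(−t/τ₂) = 0.187631.
C₂ = 2.566·[1 − (16.0106·0.101673 − 21.8732·0.187631)/(-5.86268)] = 2.566·0.577624 = 1.48218 mg/L.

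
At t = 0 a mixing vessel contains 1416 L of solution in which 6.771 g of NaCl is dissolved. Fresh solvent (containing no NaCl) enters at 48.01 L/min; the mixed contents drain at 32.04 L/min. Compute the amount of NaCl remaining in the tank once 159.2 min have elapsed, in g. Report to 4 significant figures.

Let m(t) be the amount of NaCl. Volume: V(t) = V₀ + (Q_in − Q_out) t = 1416 + 15.9700 t; V(159.2) = 3958.42 L.
Solute balance: dm/dt = 0 − Q_out C = −Q_out m/V(t).
Separate: dm/m = −Q_out dt/V(t) ⇒ ln(m/m₀) = −(Q_out/(Q_in−Q_out)) ln(V/V₀).
m = m₀ (V₀/V)^(Q_out/(Q_in−Q_out)) = 6.771 × (1416/3958.42)^(2.00626) = 0.860873 g.

0.8609 g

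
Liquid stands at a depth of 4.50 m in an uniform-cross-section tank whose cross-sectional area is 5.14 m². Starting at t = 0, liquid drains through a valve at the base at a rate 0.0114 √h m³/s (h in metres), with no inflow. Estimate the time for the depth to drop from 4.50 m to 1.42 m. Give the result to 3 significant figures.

A dh/dt = −Q_out = −0.0114 √h.
∫ h^(−1/2) dh = −(0.0114/A) ∫ dt, giving 2√h = 2√h₀ − (0.0114/A) t.
t = 2A(√h₀ − √h)/0.0114 = 2·5.14·(√4.50 − √1.42)/0.0114
  = 10.280 × (2.1213 − 1.1916) / 0.0114 = 838.35 s.

838 s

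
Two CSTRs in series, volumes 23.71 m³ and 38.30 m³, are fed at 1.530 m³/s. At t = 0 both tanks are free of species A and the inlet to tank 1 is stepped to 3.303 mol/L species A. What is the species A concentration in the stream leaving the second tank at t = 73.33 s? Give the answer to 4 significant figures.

Each tank obeys Vᵢ dCᵢ/dt = Q(Cᵢ₋₁ − Cᵢ), so τᵢ = Vᵢ/Q.
τ₁ = 23.71/1.530 = 15.4967 s; τ₂ = 38.30/1.530 = 25.0327 s.
Solving the cascade with C₁(0)=C₂(0)=0 gives C₂(t) = C_in[1 − (τ₁ e^(−t/τ₁) − τ₂ e^(−t/τ₂))/(τ₁ − τ₂)].
At t = 73.33: e^(−t/τ₁) = 0.00880914, e^(−t/τ₂) = 0.0534306.
C₂ = 3.303·[1 − (15.4967·0.00880914 − 25.0327·0.0534306)/(-9.53595)] = 3.303·0.874056 = 2.88701 mol/L.

2.887 mol/L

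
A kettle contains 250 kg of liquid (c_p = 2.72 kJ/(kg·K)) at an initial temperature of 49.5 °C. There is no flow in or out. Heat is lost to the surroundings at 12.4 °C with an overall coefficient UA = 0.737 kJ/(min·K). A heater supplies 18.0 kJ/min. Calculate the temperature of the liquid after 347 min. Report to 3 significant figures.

Lumped-capacitance energy balance: M c_p dT/dt = UA(T_amb − T) + Q̇.
dT/dt = (T_ss − T)/τ with T_ss = T_amb + Q̇/UA = 12.4 + 18.0/0.737 = 36.823 °C, τ = M c_p/UA = 250·2.72/0.737 = 922.66 min.
T approaches T_ss exponentially: T(t) = T_ss + (T₀ − T_ss) e^(−t/τ).
T(347) = 36.823 + (12.677)·0.68654 = 45.526 °C.

45.5 °C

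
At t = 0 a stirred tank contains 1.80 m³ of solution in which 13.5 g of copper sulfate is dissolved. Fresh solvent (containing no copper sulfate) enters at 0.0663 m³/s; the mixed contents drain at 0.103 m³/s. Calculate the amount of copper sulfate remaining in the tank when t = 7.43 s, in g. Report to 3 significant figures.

Let m(t) be the amount of copper sulfate. Volume: V(t) = V₀ + (Q_in − Q_out) t = 1.80 − 0.036700 t; V(7.43) = 1.5273 m³.
Solute balance: dm/dt = 0 − Q_out C = −Q_out m/V(t).
dm/m = −Q_out dt/(V₀ − 0.036700 t); integrating gives ln(m/m₀) = −(Q_out/(Q_in−Q_out)) ln(V/V₀).
m = m₀ (V₀/V)^(Q_out/(Q_in−Q_out)) = 13.5 × (1.80/1.5273)^(-2.8065) = 8.5135 g.

8.51 g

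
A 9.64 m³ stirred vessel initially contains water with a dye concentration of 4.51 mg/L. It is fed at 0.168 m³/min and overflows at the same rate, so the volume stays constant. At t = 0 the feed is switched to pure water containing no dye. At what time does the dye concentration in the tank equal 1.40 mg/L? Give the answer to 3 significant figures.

Species balance: V dC/dt = Q(C_in − C) ⇒ τ = V/Q = 57.381 min.
C(t) = C_in + (C₀ − C_in) e^(−t/τ). Set C = 1.40 and solve for t:
e^(−t/τ) = (C − C_in)/(C₀ − C_in) = (1.40 − 0)/(4.51 − 0) = 0.31042
t = −τ ln(…) = 57.381 × 1.1698 = 67.126 min.

67.1 min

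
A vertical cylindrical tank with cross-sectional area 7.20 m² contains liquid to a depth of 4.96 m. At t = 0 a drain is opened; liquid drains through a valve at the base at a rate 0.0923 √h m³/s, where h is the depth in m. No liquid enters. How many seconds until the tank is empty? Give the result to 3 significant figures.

347 s

A dh/dt = −Q_out = −0.0923 √h.
Separate and integrate: 2(√h − √h₀) = −(0.0923/A) t.
Set h = 0: 2√h₀ = (0.0923/A) t_empty ⇒ t_empty = 2A√h₀/0.0923.
t_empty = 2·7.20·√4.96/0.0923 = 14.400·2.2271/0.0923 = 347.46 s.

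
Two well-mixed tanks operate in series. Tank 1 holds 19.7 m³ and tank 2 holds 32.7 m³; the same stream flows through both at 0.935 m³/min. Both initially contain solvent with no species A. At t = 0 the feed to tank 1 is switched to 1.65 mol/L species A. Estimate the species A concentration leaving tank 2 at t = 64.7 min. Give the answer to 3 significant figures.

1.11 mol/L

Time constants: τᵢ = Vᵢ/Q for each well-mixed tank.
τ₁ = 19.7/0.935 = 21.070 min; τ₂ = 32.7/0.935 = 34.973 min.
Solving the cascade with C₁(0)=C₂(0)=0 gives C₂(t) = C_in[1 − (τ₁ e^(−t/τ₁) − τ₂ e^(−t/τ₂))/(τ₁ − τ₂)].
At t = 64.7: e^(−t/τ₁) = 0.046385, e^(−t/τ₂) = 0.15724.
C₂ = 1.65·[1 − (21.070·0.046385 − 34.973·0.15724)/(-13.904)] = 1.65·0.67477 = 1.1134 mol/L.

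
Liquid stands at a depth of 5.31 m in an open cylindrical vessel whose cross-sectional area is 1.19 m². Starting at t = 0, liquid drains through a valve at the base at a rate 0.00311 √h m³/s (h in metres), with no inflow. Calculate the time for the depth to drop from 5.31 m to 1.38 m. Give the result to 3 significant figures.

864 s

With no inflow, A dh/dt = −0.00311 √h.
∫ h^(−1/2) dh = −(0.00311/A) ∫ dt, giving 2√h = 2√h₀ − (0.00311/A) t.
t = 2A(√h₀ − √h)/0.00311 = 2·1.19·(√5.31 − √1.38)/0.00311
  = 2.3800 × (2.3043 − 1.1747) / 0.00311 = 864.46 s.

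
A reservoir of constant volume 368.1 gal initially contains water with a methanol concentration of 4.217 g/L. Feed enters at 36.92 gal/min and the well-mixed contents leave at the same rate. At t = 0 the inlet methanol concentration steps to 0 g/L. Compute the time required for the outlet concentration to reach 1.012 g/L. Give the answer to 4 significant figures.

Species balance: V dC/dt = Q(C_in − C) ⇒ τ = V/Q = 9.97021 min.
C(t) = C_in + (C₀ − C_in) e^(−t/τ). Set C = 1.012 and solve for t:
e^(−t/τ) = (C − C_in)/(C₀ − C_in) = (1.012 − 0)/(4.217 − 0) = 0.239981
t = −τ ln(…) = 9.97021 × 1.42720 = 14.2294 min.

14.23 min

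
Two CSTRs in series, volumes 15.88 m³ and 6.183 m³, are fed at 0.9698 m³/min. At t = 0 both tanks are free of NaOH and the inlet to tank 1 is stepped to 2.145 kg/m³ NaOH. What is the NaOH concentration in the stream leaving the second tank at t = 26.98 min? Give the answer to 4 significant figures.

1.489 kg/m³

Each tank obeys Vᵢ dCᵢ/dt = Q(Cᵢ₋₁ − Cᵢ), so τᵢ = Vᵢ/Q.
τ₁ = 15.88/0.9698 = 16.3745 min; τ₂ = 6.183/0.9698 = 6.37554 min.
Tank 1: C₁ = C_in(1 − e^(−t/τ₁)). Tank 2 (τ₁ ≠ τ₂): C₂ = C_in[1 − (τ₁ e^(−t/τ₁) − τ₂ e^(−t/τ₂))/(τ₁ − τ₂)].
At t = 26.98: e^(−t/τ₁) = 0.192495, e^(−t/τ₂) = 0.0145263.
C₂ = 2.145·[1 − (16.3745·0.192495 − 6.37554·0.0145263)/(9.99897)] = 2.145·0.694028 = 1.48869 kg/m³.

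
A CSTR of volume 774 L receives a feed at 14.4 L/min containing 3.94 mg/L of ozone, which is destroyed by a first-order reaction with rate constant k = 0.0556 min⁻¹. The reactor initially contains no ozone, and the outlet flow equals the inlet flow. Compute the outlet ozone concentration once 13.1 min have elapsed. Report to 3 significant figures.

Accumulation = in − out − consumed: V dC/dt = Q C_in − Q C − k V C.
dC/dt = (Q/V) C_in − (Q/V + k) C; effective rate a = Q/V + k = 0.018605 + 0.0556 = 0.074205 min⁻¹.
C_ss = Q C_in/(Q + kV) = 0.98784 mg/L; C(t) = C_ss + (C₀ − C_ss) e^(−a t).
C(13.1) = 0.98784 + (-0.98784)·e^(−0.074205·13.1) = 0.98784 + (-0.98784)·0.37830 = 0.61415 mg/L.

0.614 mg/L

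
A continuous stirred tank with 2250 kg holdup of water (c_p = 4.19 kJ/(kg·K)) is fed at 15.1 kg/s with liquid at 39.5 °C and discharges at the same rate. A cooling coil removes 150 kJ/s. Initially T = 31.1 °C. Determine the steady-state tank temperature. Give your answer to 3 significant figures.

Energy balance: M c_p dT/dt = ṁ c_p (T_in − T) − 150.
At steady state dT/dt = 0 ⇒ T_ss = T_in − Q̇/(ṁ c_p) = 39.5 − 150/(15.1·4.19) = 37.129 °C.

37.1 °C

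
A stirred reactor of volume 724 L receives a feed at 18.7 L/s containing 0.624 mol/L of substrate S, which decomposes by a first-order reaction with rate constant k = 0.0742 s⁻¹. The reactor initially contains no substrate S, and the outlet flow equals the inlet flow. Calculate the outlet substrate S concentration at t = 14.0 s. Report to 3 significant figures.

Species balance: V dC/dt = Q C_in − Q C − k V C.
This is linear with rate a = Q/V + k = 0.10003 s⁻¹.
C_ss = Q C_in/(Q + kV) = 0.16112 mol/L; C(t) = C_ss + (C₀ − C_ss) e^(−a t).
C(14.0) = 0.16112 + (-0.16112)·e^(−0.10003·14.0) = 0.16112 + (-0.16112)·0.24650 = 0.12141 mol/L.

0.121 mol/L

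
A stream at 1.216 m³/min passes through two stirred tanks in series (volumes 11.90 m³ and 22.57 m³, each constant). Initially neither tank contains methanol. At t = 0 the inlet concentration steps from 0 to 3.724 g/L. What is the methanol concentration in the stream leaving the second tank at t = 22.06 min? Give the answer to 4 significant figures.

1.760 g/L

Each tank obeys Vᵢ dCᵢ/dt = Q(Cᵢ₋₁ − Cᵢ), so τᵢ = Vᵢ/Q.
τ₁ = 11.90/1.216 = 9.78618 min; τ₂ = 22.57/1.216 = 18.5609 min.
Tank 1: C₁ = C_in(1 − e^(−t/τ₁)). Tank 2 (τ₁ ≠ τ₂): C₂ = C_in[1 − (τ₁ e^(−t/τ₁) − τ₂ e^(−t/τ₂))/(τ₁ − τ₂)].
At t = 22.06: e^(−t/τ₁) = 0.104958, e^(−t/τ₂) = 0.304671.
C₂ = 3.724·[1 − (9.78618·0.104958 − 18.5609·0.304671)/(-8.77467)] = 3.724·0.472593 = 1.75994 g/L.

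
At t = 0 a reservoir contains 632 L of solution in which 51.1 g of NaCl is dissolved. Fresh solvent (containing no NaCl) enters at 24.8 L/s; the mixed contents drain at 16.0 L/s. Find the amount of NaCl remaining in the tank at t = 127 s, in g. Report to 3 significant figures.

Let m(t) be the amount of NaCl. Volume: V(t) = V₀ + (Q_in − Q_out) t = 632 + 8.8000 t; V(127) = 1749.6 L.
No NaCl enters, so dm/dt = −Q_out · (m/V).
dm/m = −Q_out dt/(V₀ + 8.8000 t); integrating gives ln(m/m₀) = −(Q_out/(Q_in−Q_out)) ln(V/V₀).
m = m₀ (V₀/V)^(Q_out/(Q_in−Q_out)) = 51.1 × (632/1749.6)^(1.8182) = 8.0238 g.

8.02 g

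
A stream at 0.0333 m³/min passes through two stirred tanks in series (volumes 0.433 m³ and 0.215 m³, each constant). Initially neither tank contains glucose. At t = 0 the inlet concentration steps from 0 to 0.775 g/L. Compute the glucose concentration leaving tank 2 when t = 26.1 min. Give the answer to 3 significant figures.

Time constants: τᵢ = Vᵢ/Q for each well-mixed tank.
τ₁ = 0.433/0.0333 = 13.003 min; τ₂ = 0.215/0.0333 = 6.4565 min.
Tank 1: C₁ = C_in(1 − e^(−t/τ₁)). Tank 2 (τ₁ ≠ τ₂): C₂ = C_in[1 − (τ₁ e^(−t/τ₁) − τ₂ e^(−t/τ₂))/(τ₁ − τ₂)].
At t = 26.1: e^(−t/τ₁) = 0.13436, e^(−t/τ₂) = 0.017554.
C₂ = 0.775·[1 − (13.003·0.13436 − 6.4565·0.017554)/(6.5465)] = 0.775·0.75044 = 0.58159 g/L.

0.582 g/L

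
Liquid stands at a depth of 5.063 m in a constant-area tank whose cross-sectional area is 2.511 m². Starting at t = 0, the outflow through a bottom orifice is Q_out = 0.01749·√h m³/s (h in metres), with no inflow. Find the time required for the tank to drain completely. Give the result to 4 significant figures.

646.1 s

A dh/dt = −Q_out = −0.01749 √h.
This is separable: 2 d(√h)/dt = −0.01749/A, so √h = √h₀ − (0.01749/(2A)) t.
Set h = 0: 2√h₀ = (0.01749/A) t_empty ⇒ t_empty = 2A√h₀/0.01749.
t_empty = 2·2.511·√5.063/0.01749 = 5.02200·2.25011/0.01749 = 646.087 s.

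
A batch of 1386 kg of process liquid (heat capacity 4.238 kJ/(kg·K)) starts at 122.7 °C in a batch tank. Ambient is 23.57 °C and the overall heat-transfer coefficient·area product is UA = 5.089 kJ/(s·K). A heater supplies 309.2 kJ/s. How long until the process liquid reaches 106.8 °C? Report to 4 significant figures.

617.6 s

Lumped-capacitance energy balance: M c_p dT/dt = UA(T_amb − T) + Q̇.
τ = M c_p/UA = 1154.23 s; T_ss = T_amb + Q̇/UA = 23.57 + 309.2/5.089 = 84.3285 °C.
T(t) = T_ss + (T₀ − T_ss)e^(−t/τ); set T = 106.8:
t = −τ ln[(T − T_ss)/(T₀ − T_ss)] = −1154.23 · ln(0.585630) = 617.590 s.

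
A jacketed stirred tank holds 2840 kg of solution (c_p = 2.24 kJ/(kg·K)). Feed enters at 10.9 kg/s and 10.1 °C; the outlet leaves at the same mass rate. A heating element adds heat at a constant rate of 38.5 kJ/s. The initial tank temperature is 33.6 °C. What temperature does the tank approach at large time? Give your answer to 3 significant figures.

Heat balance on the well-mixed liquid: M c_p dT/dt = ṁ c_p (T_in − T) + 38.5.
At steady state dT/dt = 0 ⇒ T_ss = T_in + Q̇/(ṁ c_p) = 10.1 + 38.5/(10.9·2.24) = 11.677 °C.

11.7 °C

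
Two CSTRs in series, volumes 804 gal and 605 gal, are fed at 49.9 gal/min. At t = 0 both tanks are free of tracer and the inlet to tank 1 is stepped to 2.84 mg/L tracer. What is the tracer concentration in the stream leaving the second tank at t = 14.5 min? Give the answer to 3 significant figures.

Time constants: τᵢ = Vᵢ/Q for each well-mixed tank.
τ₁ = 804/49.9 = 16.112 min; τ₂ = 605/49.9 = 12.124 min.
Solving the cascade with C₁(0)=C₂(0)=0 gives C₂(t) = C_in[1 − (τ₁ e^(−t/τ₁) − τ₂ e^(−t/τ₂))/(τ₁ − τ₂)].
At t = 14.5: e^(−t/τ₁) = 0.40659, e^(−t/τ₂) = 0.30242.
C₂ = 2.84·[1 − (16.112·0.40659 − 12.124·0.30242)/(3.9880)] = 2.84·0.27668 = 0.78577 mg/L.

0.786 mg/L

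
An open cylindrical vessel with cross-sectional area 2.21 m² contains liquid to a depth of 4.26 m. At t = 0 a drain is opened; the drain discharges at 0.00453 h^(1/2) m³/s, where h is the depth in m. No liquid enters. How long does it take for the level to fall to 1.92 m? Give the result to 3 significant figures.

662 s

Volume balance on the tank: A dh/dt = −0.00453 √h.
Separate and integrate: 2(√h − √h₀) = −(0.00453/A) t.
t = 2A(√h₀ − √h)/0.00453 = 2·2.21·(√4.26 − √1.92)/0.00453
  = 4.4200 × (2.0640 − 1.3856) / 0.00453 = 661.86 s.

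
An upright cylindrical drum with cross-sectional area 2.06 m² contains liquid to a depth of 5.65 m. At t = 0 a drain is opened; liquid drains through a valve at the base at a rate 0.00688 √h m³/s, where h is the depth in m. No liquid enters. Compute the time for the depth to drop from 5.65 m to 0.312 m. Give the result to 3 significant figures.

1090 s

Unsteady balance on liquid volume: A dh/dt = −0.00688 √h.
Separate and integrate: 2(√h − √h₀) = −(0.00688/A) t.
t = 2A(√h₀ − √h)/0.00688 = 2·2.06·(√5.65 − √0.312)/0.00688
  = 4.1200 × (2.3770 − 0.55857) / 0.00688 = 1088.9 s.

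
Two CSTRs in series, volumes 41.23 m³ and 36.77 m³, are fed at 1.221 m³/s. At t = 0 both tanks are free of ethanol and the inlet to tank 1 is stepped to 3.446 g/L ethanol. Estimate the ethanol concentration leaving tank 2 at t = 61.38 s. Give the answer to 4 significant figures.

Each tank obeys Vᵢ dCᵢ/dt = Q(Cᵢ₋₁ − Cᵢ), so τᵢ = Vᵢ/Q.
τ₁ = 41.23/1.221 = 33.7674 s; τ₂ = 36.77/1.221 = 30.1147 s.
Tank 1: C₁ = C_in(1 − e^(−t/τ₁)). Tank 2 (τ₁ ≠ τ₂): C₂ = C_in[1 − (τ₁ e^(−t/τ₁) − τ₂ e^(−t/τ₂))/(τ₁ − τ₂)].
At t = 61.38: e^(−t/τ₁) = 0.162394, e^(−t/τ₂) = 0.130262.
C₂ = 3.446·[1 − (33.7674·0.162394 − 30.1147·0.130262)/(3.65274)] = 3.446·0.572694 = 1.97350 g/L.

1.974 g/L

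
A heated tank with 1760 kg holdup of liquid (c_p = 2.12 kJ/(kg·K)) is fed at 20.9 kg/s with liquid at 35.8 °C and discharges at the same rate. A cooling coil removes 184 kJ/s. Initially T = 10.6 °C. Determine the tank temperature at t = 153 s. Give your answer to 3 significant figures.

28.2 °C

M c_p dT/dt = ṁ c_p (T_in − T) − Q̇.
τ = M/ṁ = 84.211 s; T_ss = T_in − Q̇/(ṁ c_p) = 35.8 − 184/(20.9·2.12) = 31.647 °C.
This is linear first-order; T(t) = T_ss + (T₀ − T_ss) e^(−t/τ).
T(153) = 31.647 + (-21.047)·e^(−153/84.211) = 31.647 + (-21.047)·0.16253 = 28.226 °C.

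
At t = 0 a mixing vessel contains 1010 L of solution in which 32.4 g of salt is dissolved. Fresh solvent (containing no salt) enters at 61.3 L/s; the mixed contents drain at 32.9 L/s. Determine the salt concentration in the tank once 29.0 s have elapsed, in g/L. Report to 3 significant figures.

0.00886 g/L

Total volume: dV/dt = Q_in − Q_out = 28.400 L/s, so V(t) = 1010 + 28.400 t and V(29.0) = 1833.6 L.
Species balance (pure solvent in): dm/dt = −Q_out · m/V(t).
Separate: dm/m = −Q_out dt/V(t) ⇒ ln(m/m₀) = −(Q_out/(Q_in−Q_out)) ln(V/V₀).
m = m₀ (V₀/V)^(Q_out/(Q_in−Q_out)) = 32.4 × (1010/1833.6)^(1.1585) = 16.238 g.
C = m/V = 16.238/1833.6 = 0.0088557 g/L.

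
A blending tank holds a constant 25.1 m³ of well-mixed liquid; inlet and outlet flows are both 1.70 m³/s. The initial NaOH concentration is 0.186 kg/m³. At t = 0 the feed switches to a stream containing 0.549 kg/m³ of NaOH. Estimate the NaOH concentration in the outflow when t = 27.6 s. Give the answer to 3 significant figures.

0.493 kg/m³

Unsteady species balance (constant V, well mixed): V dC/dt = Q(C_in − C).
Rewrite as dC/dt + C/τ = C_in/τ, τ = V/Q = 14.765 s.
Integrating: C(t) = C_in + (C₀ − C_in) e^(−t/τ).
C(27.6) = 0.549 + (0.186 − 0.549)·e^(−27.6/14.765) = 0.549 + (-0.36300)·0.15423 = 0.49302 kg/m³.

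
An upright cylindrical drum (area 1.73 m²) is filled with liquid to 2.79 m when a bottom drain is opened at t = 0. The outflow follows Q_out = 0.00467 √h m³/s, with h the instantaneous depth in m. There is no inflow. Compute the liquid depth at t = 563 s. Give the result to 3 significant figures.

0.829 m

With no inflow, A dh/dt = −0.00467 √h.
Separate and integrate: 2(√h − √h₀) = −(0.00467/A) t.
√h = √2.79 − 0.00467·563/(2·1.73) = 1.6703 − 0.75989 = 0.91044.
h = 0.91044² = 0.82890 m.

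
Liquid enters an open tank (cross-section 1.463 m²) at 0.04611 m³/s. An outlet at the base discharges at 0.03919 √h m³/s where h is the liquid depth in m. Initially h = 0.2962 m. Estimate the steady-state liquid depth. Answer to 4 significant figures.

1.384 m

A dh/dt = Q_in − 0.03919 √h. Steady state requires inflow = outflow:
Q_in = 0.03919 √h_ss ⇒ √h_ss = 0.04611/0.03919 = 1.17658.
h_ss = 1.17658² = 1.38433 m. (Since h₀ = 0.2962 m < h_ss, the level will rise toward this value.)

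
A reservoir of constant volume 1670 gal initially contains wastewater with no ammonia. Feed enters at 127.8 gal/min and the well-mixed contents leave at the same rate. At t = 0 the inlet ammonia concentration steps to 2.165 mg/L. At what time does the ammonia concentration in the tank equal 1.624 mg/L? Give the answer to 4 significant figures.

Species balance: V dC/dt = Q(C_in − C) ⇒ τ = V/Q = 13.0673 min.
C(t) = C_in + (C₀ − C_in) e^(−t/τ). Set C = 1.624 and solve for t:
e^(−t/τ) = (C − C_in)/(C₀ − C_in) = (1.624 − 2.165)/(0 − 2.165) = 0.249885
t = −τ ln(…) = 13.0673 × 1.38676 = 18.1212 min.

18.12 min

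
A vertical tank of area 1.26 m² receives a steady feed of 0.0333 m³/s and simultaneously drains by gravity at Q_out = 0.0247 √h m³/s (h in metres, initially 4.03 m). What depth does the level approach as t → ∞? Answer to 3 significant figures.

Level balance: A dh/dt = 0.0333 − 0.0247 √h. Setting dh/dt = 0:
Q_in = 0.0247 √h_ss ⇒ √h_ss = 0.0333/0.0247 = 1.3482.
h_ss = 1.3482² = 1.8176 m. (Since h₀ = 4.03 m > h_ss, the level will fall toward this value.)

1.82 m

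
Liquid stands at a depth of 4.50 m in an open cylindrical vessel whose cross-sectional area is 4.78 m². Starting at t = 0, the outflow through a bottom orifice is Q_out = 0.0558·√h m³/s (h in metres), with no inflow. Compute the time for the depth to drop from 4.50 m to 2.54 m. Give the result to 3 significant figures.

90.4 s

A dh/dt = −Q_out = −0.0558 √h.
This is separable: 2 d(√h)/dt = −0.0558/A, so √h = √h₀ − (0.0558/(2A)) t.
t = 2A(√h₀ − √h)/0.0558 = 2·4.78·(√4.50 − √2.54)/0.0558
  = 9.5600 × (2.1213 − 1.5937) / 0.0558 = 90.389 s.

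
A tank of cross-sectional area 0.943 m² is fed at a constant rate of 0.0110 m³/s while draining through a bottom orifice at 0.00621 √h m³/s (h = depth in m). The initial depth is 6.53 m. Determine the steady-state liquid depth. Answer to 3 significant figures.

3.14 m

Level balance: A dh/dt = 0.0110 − 0.00621 √h. Setting dh/dt = 0:
Q_in = 0.00621 √h_ss ⇒ √h_ss = 0.0110/0.00621 = 1.7713.
h_ss = 1.7713² = 3.1376 m. (Since h₀ = 6.53 m > h_ss, the level will fall toward this value.)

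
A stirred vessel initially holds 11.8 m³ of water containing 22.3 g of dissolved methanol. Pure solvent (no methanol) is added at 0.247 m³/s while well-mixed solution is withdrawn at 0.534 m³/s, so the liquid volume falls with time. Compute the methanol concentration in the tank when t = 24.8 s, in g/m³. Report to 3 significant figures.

Let m(t) be the amount of methanol. Volume: V(t) = V₀ + (Q_in − Q_out) t = 11.8 − 0.28700 t; V(24.8) = 4.6824 m³.
No methanol enters, so dm/dt = −Q_out · (m/V).
dm/m = −Q_out dt/(V₀ − 0.28700 t); integrating gives ln(m/m₀) = −(Q_out/(Q_in−Q_out)) ln(V/V₀).
m = m₀ (V₀/V)^(Q_out/(Q_in−Q_out)) = 22.3 × (11.8/4.6824)^(-1.8606) = 3.9941 g.
C = m/V = 3.9941/4.6824 = 0.85301 g/m³.

0.853 g/m³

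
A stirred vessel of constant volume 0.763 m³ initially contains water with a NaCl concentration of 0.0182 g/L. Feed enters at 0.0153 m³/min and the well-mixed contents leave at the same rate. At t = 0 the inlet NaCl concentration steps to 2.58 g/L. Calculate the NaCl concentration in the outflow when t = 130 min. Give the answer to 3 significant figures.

2.39 g/L

Mass balance on the solute (V constant): V dC/dt = Q(C_in − C).
Time constant τ = V/Q = 0.763/0.0153 = 49.869 min.
C approaches C_in exponentially: C(t) = C_in + (C₀ − C_in) e^(−t/τ).
C(130) = 2.58 + (0.0182 − 2.58)·e^(−130/49.869) = 2.58 + (-2.5618)·0.073769 = 2.3910 g/L.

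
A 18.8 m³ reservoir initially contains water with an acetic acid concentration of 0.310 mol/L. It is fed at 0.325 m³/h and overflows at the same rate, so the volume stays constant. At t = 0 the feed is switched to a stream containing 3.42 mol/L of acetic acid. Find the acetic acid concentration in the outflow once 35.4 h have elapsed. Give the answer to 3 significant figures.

Mass balance on the solute (V constant): V dC/dt = Q(C_in − C).
Time constant τ = V/Q = 18.8/0.325 = 57.846 h.
Solution: C(t) = C_in + (C₀ − C_in) e^(−t/τ).
C(35.4) = 3.42 + (0.310 − 3.42)·e^(−35.4/57.846) = 3.42 + (-3.1100)·0.54228 = 1.7335 mol/L.

1.73 mol/L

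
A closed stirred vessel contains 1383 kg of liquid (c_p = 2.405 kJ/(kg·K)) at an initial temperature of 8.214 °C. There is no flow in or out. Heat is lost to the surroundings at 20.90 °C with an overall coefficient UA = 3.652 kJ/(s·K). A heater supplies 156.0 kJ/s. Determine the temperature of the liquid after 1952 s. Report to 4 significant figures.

57.12 °C

M c_p dT/dt = −UA(T − T_amb) + Q̇.
dT/dt = (T_ss − T)/τ with T_ss = T_amb + Q̇/UA = 20.90 + 156.0/3.652 = 63.6163 °C, τ = M c_p/UA = 1383·2.405/3.652 = 910.765 s.
This is linear first-order; T(t) = T_ss + (T₀ − T_ss) e^(−t/τ).
T(1952) = 63.6163 + (-55.4023)·0.117273 = 57.1191 °C.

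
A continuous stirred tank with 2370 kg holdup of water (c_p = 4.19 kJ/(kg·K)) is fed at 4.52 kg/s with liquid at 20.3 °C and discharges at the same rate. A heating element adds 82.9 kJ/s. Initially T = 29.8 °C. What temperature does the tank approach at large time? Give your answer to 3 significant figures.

Unsteady energy balance on the tank contents: M c_p dT/dt = ṁ c_p (T_in − T) + 82.9.
At steady state dT/dt = 0 ⇒ T_ss = T_in + Q̇/(ṁ c_p) = 20.3 + 82.9/(4.52·4.19) = 24.677 °C.

24.7 °C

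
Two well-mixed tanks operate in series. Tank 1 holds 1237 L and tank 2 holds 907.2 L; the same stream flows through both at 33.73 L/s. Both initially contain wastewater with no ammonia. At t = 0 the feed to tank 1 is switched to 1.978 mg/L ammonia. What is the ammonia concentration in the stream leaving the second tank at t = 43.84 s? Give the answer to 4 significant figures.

Species balance on tank i: dCᵢ/dt = (Cᵢ₋₁ − Cᵢ)/τᵢ with τᵢ = Vᵢ/Q.
τ₁ = 1237/33.73 = 36.6736 s; τ₂ = 907.2/33.73 = 26.8959 s.
Tank 1: C₁ = C_in(1 − e^(−t/τ₁)). Tank 2 (τ₁ ≠ τ₂): C₂ = C_in[1 − (τ₁ e^(−t/τ₁) − τ₂ e^(−t/τ₂))/(τ₁ − τ₂)].
At t = 43.84: e^(−t/τ₁) = 0.302580, e^(−t/τ₂) = 0.195932.
C₂ = 1.978·[1 − (36.6736·0.302580 − 26.8959·0.195932)/(9.77765)] = 1.978·0.404060 = 0.799230 mg/L.

0.7992 mg/L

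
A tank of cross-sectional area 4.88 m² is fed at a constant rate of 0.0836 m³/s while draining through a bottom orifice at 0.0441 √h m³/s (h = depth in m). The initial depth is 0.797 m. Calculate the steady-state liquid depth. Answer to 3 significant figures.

3.59 m

A dh/dt = Q_in − 0.0441 √h. Steady state requires inflow = outflow:
Q_in = 0.0441 √h_ss ⇒ √h_ss = 0.0836/0.0441 = 1.8957.
h_ss = 1.8957² = 3.5936 m. (Since h₀ = 0.797 m < h_ss, the level will rise toward this value.)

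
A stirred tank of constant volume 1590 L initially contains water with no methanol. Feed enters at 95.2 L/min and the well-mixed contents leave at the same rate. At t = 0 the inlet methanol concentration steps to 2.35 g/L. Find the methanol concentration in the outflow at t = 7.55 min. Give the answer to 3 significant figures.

0.855 g/L

Species balance on the tank: V dC/dt = Q(C_in − C).
Time constant τ = V/Q = 1590/95.2 = 16.702 min.
Solution: C(t) = C_in + (C₀ − C_in) e^(−t/τ).
C(7.55) = 2.35 + (0 − 2.35)·e^(−7.55/16.702) = 2.35 + (-2.3500)·0.63632 = 0.85464 g/L.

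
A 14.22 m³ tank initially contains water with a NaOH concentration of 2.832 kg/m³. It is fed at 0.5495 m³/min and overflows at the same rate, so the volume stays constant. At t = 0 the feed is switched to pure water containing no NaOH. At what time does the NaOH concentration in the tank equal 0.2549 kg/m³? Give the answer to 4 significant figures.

62.31 min

Accumulation = in − out for the solute gives V dC/dt = Q(C_in − C), so τ = V/Q = 25.8781 min.
C(t) = C_in + (C₀ − C_in) e^(−t/τ). Set C = 0.2549 and solve for t:
e^(−t/τ) = (C − C_in)/(C₀ − C_in) = (0.2549 − 0)/(2.832 − 0) = 0.0900071
t = −τ ln(…) = 25.8781 × 2.40787 = 62.3110 min.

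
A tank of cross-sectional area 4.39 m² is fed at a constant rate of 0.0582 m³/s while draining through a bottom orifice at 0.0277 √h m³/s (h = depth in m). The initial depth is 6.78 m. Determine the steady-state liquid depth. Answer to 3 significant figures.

A dh/dt = Q_in − 0.0277 √h. Steady state requires inflow = outflow:
Q_in = 0.0277 √h_ss ⇒ √h_ss = 0.0582/0.0277 = 2.1011.
h_ss = 2.1011² = 4.4145 m. (Since h₀ = 6.78 m > h_ss, the level will fall toward this value.)

4.41 m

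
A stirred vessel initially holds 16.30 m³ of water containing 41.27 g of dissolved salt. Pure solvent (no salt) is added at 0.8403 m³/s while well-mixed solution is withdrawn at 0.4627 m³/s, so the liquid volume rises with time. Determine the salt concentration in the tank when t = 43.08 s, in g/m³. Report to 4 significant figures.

0.5427 g/m³

Let m(t) be the amount of salt. Volume: V(t) = V₀ + (Q_in − Q_out) t = 16.30 + 0.377600 t; V(43.08) = 32.5670 m³.
Solute balance: dm/dt = 0 − Q_out C = −Q_out m/V(t).
Separate: dm/m = −Q_out dt/V(t) ⇒ ln(m/m₀) = −(Q_out/(Q_in−Q_out)) ln(V/V₀).
m = m₀ (V₀/V)^(Q_out/(Q_in−Q_out)) = 41.27 × (16.30/32.5670)^(1.22537) = 17.6726 g.
C = m/V = 17.6726/32.5670 = 0.542653 g/m³.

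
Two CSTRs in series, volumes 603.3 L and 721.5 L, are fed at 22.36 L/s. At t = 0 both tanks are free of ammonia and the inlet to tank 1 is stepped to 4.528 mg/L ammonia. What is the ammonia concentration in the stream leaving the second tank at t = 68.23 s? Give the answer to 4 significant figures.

3.035 mg/L

Each tank obeys Vᵢ dCᵢ/dt = Q(Cᵢ₋₁ − Cᵢ), so τᵢ = Vᵢ/Q.
τ₁ = 603.3/22.36 = 26.9812 s; τ₂ = 721.5/22.36 = 32.2674 s.
Tank 1: C₁ = C_in(1 − e^(−t/τ₁)). Tank 2 (τ₁ ≠ τ₂): C₂ = C_in[1 − (τ₁ e^(−t/τ₁) − τ₂ e^(−t/τ₂))/(τ₁ − τ₂)].
At t = 68.23: e^(−t/τ₁) = 0.0797550, e^(−t/τ₂) = 0.120692.
C₂ = 4.528·[1 − (26.9812·0.0797550 − 32.2674·0.120692)/(-5.28623)] = 4.528·0.670364 = 3.03541 mg/L.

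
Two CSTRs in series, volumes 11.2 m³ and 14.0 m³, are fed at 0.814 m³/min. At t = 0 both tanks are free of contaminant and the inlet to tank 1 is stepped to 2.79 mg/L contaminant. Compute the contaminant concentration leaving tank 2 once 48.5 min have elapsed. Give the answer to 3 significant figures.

2.29 mg/L

Time constants: τᵢ = Vᵢ/Q for each well-mixed tank.
τ₁ = 11.2/0.814 = 13.759 min; τ₂ = 14.0/0.814 = 17.199 min.
Tank 1: C₁ = C_in(1 − e^(−t/τ₁)). Tank 2 (τ₁ ≠ τ₂): C₂ = C_in[1 − (τ₁ e^(−t/τ₁) − τ₂ e^(−t/τ₂))/(τ₁ − τ₂)].
At t = 48.5: e^(−t/τ₁) = 0.029454, e^(−t/τ₂) = 0.059610.
C₂ = 2.79·[1 − (13.759·0.029454 − 17.199·0.059610)/(-3.4398)] = 2.79·0.81977 = 2.2871 mg/L.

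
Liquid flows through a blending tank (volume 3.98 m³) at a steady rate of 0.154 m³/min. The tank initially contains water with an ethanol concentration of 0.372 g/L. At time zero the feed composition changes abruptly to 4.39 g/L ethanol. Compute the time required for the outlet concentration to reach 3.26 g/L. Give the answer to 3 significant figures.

Species balance: V dC/dt = Q(C_in − C) ⇒ τ = V/Q = 25.844 min.
C(t) = C_in + (C₀ − C_in) e^(−t/τ). Set C = 3.26 and solve for t:
e^(−t/τ) = (C − C_in)/(C₀ − C_in) = (3.26 − 4.39)/(0.372 − 4.39) = 0.28123
t = −τ ln(…) = 25.844 × 1.2686 = 32.785 min.

32.8 min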